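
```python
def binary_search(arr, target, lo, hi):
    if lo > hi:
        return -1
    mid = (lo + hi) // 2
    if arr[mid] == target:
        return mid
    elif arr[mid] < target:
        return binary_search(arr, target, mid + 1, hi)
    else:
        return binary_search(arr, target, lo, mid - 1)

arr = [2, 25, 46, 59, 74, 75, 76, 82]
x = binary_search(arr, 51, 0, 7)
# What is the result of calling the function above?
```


binary_search(arr, 51, 0, 7)
lo=0, hi=7, mid=3, arr[mid]=59
59 > 51, search left half
lo=0, hi=2, mid=1, arr[mid]=25
25 < 51, search right half
lo=2, hi=2, mid=2, arr[mid]=46
46 < 51, search right half
lo > hi, target not found, return -1
= -1


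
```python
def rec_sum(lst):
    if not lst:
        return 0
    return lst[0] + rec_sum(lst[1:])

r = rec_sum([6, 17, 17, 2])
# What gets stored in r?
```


rec_sum([6, 17, 17, 2])
= 6 + rec_sum([17, 17, 2])
= 6 + 17 + rec_sum([17, 2])
= 6 + 17 + 17 + rec_sum([2])
= 6 + 17 + 17 + 2 + rec_sum([])
= 6 + 17 + 17 + 2 + 0
= 42


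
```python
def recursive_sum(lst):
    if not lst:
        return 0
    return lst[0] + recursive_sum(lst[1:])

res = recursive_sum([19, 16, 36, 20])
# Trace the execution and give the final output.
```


recursive_sum([19, 16, 36, 20])
= 19 + recursive_sum([16, 36, 20])
= 19 + 16 + recursive_sum([36, 20])
= 19 + 16 + 36 + recursive_sum([20])
= 19 + 16 + 36 + 20 + recursive_sum([])
= 19 + 16 + 36 + 20 + 0
= 91


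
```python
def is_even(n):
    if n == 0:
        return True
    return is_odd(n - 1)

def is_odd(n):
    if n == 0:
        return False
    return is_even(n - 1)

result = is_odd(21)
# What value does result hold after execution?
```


is_odd(21)
= is_even(20)
= is_odd(19)
= is_even(18)
= is_odd(17)
= is_even(16)
= is_odd(15)
= is_even(14)
= is_odd(13)
= is_even(12)
= is_odd(11)
= is_even(10)
= is_odd(9)
= is_even(8)
= is_odd(7)
= is_even(6)
= is_odd(5)
= is_even(4)
= is_odd(3)
= is_even(2)
= is_odd(1)
= is_even(0)
n == 0: return True
= True


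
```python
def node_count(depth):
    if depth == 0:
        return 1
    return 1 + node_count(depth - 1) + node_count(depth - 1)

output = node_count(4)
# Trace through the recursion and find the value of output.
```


node_count(4)
= 1 + node_count(3) + node_count(3)
= 1 + 2 * node_count(3)
node_count(k) = 2^(k+1) - 1
node_count(0) = 1
node_count(1) = 3
node_count(2) = 7
node_count(3) = 15
node_count(4) = 31
node_count(4) = 2^5 - 1 = 31


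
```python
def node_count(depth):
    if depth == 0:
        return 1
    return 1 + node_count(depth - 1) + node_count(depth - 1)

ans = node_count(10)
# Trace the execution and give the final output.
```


node_count(10)
= 1 + node_count(9) + node_count(9)
= 1 + 2 * node_count(9)
node_count(k) = 2^(k+1) - 1
node_count(0) = 1
node_count(1) = 3
node_count(2) = 7
node_count(3) = 15
node_count(4) = 31
node_count(10) = 2^11 - 1 = 2047


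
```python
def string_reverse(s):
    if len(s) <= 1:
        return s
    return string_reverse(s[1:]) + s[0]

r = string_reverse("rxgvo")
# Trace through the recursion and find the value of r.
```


string_reverse("rxgvo")
= string_reverse("xgvo") + "r"
= string_reverse("gvo") + "x" + "r"
= string_reverse("vo") + "g" + "x" + "r"
= string_reverse("o") + "v" + "g" + "x" + "r"
= "o" + "v" + "g" + "x" + "r"
= "ovgxr"


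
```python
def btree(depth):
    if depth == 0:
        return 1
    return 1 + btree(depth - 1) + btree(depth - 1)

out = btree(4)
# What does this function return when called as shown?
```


btree(4)
= 1 + btree(3) + btree(3)
= 1 + 2 * btree(3)
btree(k) = 2^(k+1) - 1
btree(0) = 1
btree(1) = 3
btree(2) = 7
btree(3) = 15
btree(4) = 31
btree(4) = 2^5 - 1 = 31


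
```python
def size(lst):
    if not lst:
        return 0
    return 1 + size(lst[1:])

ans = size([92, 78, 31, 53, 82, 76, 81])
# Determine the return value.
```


size([92, 78, 31, 53, 82, 76, 81])
= 1 + size([78, 31, 53, 82, 76, 81])
= 1 + 1 + size([31, 53, 82, 76, 81])
= 1 + 1 + 1 + size([53, 82, 76, 81])
= 1 + 1 + 1 + 1 + size([82, 76, 81])
= 1 + 1 + 1 + 1 + 1 + size([76, 81])
= 1 + 1 + 1 + 1 + 1 + 1 + size([81])
= 1 + 1 + 1 + 1 + 1 + 1 + 1 + size([])
= 1 + 1 + 1 + 1 + 1 + 1 + 1 + 0
= 7


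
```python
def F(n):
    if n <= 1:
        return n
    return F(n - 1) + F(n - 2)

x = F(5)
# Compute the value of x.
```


F(5)
= F(4) + F(3)
= (F(3) + F(2)) + F(3)
Computing bottom-up: F(0)=0, F(1)=1, F(2)=1, F(3)=2, F(4)=3, F(5)=5
= 5


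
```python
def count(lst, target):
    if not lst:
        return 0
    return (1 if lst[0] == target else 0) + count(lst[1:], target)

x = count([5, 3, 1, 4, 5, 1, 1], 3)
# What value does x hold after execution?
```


count([5, 3, 1, 4, 5, 1, 1], 3)
lst[0]=5 != 3: 0 + count([3, 1, 4, 5, 1, 1], 3)
lst[0]=3 == 3: 1 + count([1, 4, 5, 1, 1], 3)
lst[0]=1 != 3: 0 + count([4, 5, 1, 1], 3)
lst[0]=4 != 3: 0 + count([5, 1, 1], 3)
lst[0]=5 != 3: 0 + count([1, 1], 3)
lst[0]=1 != 3: 0 + count([1], 3)
lst[0]=1 != 3: 0 + count([], 3)
= 1


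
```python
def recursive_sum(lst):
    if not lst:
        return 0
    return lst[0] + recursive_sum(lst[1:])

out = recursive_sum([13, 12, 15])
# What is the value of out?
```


recursive_sum([13, 12, 15])
= 13 + recursive_sum([12, 15])
= 13 + 12 + recursive_sum([15])
= 13 + 12 + 15 + recursive_sum([])
= 13 + 12 + 15 + 0
= 40


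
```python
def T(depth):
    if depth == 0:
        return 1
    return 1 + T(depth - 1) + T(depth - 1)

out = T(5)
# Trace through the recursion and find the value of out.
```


T(5)
= 1 + T(4) + T(4)
= 1 + 2 * T(4)
T(k) = 2^(k+1) - 1
T(0) = 1
T(1) = 3
T(2) = 7
T(3) = 15
T(4) = 31
T(5) = 2^6 - 1 = 63


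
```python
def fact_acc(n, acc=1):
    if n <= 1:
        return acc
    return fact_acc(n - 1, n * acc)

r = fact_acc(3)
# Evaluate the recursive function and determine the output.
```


fact_acc(3, 1)
= fact_acc(2, 3 * 1) = fact_acc(2, 3)
= fact_acc(1, 2 * 3) = fact_acc(1, 6)
n <= 1, return acc = 6


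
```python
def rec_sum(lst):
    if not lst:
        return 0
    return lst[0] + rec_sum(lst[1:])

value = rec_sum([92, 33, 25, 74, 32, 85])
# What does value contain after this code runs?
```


rec_sum([92, 33, 25, 74, 32, 85])
= 92 + rec_sum([33, 25, 74, 32, 85])
= 92 + 33 + rec_sum([25, 74, 32, 85])
= 92 + 33 + 25 + rec_sum([74, 32, 85])
= 92 + 33 + 25 + 74 + rec_sum([32, 85])
= 92 + 33 + 25 + 74 + 32 + rec_sum([85])
= 92 + 33 + 25 + 74 + 32 + 85 + rec_sum([])
= 92 + 33 + 25 + 74 + 32 + 85 + 0
= 341


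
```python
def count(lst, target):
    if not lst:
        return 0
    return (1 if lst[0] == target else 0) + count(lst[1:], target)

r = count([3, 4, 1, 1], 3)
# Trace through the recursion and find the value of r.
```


count([3, 4, 1, 1], 3)
lst[0]=3 == 3: 1 + count([4, 1, 1], 3)
lst[0]=4 != 3: 0 + count([1, 1], 3)
lst[0]=1 != 3: 0 + count([1], 3)
lst[0]=1 != 3: 0 + count([], 3)
= 1


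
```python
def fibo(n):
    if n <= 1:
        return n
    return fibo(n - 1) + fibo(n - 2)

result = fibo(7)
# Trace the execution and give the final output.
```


fibo(7)
= fibo(6) + fibo(5)
= (fibo(5) + fibo(4)) + fibo(5)
Computing bottom-up: fibo(0)=0, fibo(1)=1, fibo(2)=1, fibo(3)=2, fibo(4)=3, fibo(5)=5, fibo(6)=8, fibo(7)=13
= 13


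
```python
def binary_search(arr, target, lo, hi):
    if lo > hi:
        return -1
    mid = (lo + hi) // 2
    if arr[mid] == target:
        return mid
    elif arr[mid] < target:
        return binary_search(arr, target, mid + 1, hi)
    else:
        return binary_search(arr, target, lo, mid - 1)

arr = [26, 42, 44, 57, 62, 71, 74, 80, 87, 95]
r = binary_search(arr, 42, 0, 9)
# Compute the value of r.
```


binary_search(arr, 42, 0, 9)
lo=0, hi=9, mid=4, arr[mid]=62
62 > 42, search left half
lo=0, hi=3, mid=1, arr[mid]=42
arr[1] == 42, found at index 1
= 1


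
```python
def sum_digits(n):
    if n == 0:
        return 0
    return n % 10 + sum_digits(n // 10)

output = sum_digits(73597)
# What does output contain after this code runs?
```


sum_digits(73597)
= 7 + sum_digits(7359)
= 7 + 9 + sum_digits(735)
= 7 + 9 + 5 + sum_digits(73)
= 7 + 9 + 5 + 3 + sum_digits(7)
= 7 + 9 + 5 + 3 + 7 + sum_digits(0)
= 7 + 9 + 5 + 3 + 7 + 0
= 31


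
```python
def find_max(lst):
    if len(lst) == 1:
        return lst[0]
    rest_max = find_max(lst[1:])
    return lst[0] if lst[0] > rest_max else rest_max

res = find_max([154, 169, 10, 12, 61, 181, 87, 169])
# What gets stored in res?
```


find_max([154, 169, 10, 12, 61, 181, 87, 169])
= compare 154 with find_max([169, 10, 12, 61, 181, 87, 169])
= compare 169 with find_max([10, 12, 61, 181, 87, 169])
= compare 10 with find_max([12, 61, 181, 87, 169])
= compare 12 with find_max([61, 181, 87, 169])
= compare 61 with find_max([181, 87, 169])
= compare 181 with find_max([87, 169])
= compare 87 with find_max([169])
Base: find_max([169]) = 169
compare 87 with 169: max = 169
compare 181 with 169: max = 181
compare 61 with 181: max = 181
compare 12 with 181: max = 181
compare 10 with 181: max = 181
compare 169 with 181: max = 181
compare 154 with 181: max = 181
= 181


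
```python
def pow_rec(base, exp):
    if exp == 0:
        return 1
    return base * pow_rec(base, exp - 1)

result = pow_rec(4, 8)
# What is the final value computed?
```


pow_rec(4, 8)
= 4 * pow_rec(4, 7)
= 4 * 4 * pow_rec(4, 6)
= 4 * 4 * 4 * pow_rec(4, 5)
= 4 * 4 * 4 * 4 * pow_rec(4, 4)
= 4 * 4 * 4 * 4 * 4 * pow_rec(4, 3)
= 4 * 4 * 4 * 4 * 4 * 4 * pow_rec(4, 2)
= 4 * 4 * 4 * 4 * 4 * 4 * 4 * pow_rec(4, 1)
= 4 * 4 * 4 * 4 * 4 * 4 * 4 * 4 * pow_rec(4, 0)
= 4 * 4 * 4 * 4 * 4 * 4 * 4 * 4 * 1
= 65536


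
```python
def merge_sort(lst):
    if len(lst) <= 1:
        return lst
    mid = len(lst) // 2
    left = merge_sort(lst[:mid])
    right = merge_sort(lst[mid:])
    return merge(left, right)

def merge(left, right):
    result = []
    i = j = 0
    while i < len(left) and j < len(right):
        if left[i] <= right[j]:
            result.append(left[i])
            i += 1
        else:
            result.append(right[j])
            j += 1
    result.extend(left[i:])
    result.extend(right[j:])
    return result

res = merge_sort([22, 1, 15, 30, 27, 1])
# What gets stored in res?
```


merge_sort([22, 1, 15, 30, 27, 1])
Split into [22, 1, 15] and [30, 27, 1]
Left sorted: [1, 15, 22]
Right sorted: [1, 27, 30]
Merge [1, 15, 22] and [1, 27, 30]
= [1, 1, 15, 22, 27, 30]


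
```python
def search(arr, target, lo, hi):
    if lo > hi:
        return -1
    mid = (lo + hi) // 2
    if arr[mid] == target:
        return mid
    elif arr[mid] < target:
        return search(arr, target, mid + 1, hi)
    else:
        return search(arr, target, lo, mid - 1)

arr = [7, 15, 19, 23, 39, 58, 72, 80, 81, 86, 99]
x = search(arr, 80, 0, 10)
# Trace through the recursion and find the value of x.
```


search(arr, 80, 0, 10)
lo=0, hi=10, mid=5, arr[mid]=58
58 < 80, search right half
lo=6, hi=10, mid=8, arr[mid]=81
81 > 80, search left half
lo=6, hi=7, mid=6, arr[mid]=72
72 < 80, search right half
lo=7, hi=7, mid=7, arr[mid]=80
arr[7] == 80, found at index 7
= 7


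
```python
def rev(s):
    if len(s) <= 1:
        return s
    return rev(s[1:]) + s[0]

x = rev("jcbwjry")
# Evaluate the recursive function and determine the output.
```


rev("jcbwjry")
= rev("cbwjry") + "j"
= rev("bwjry") + "c" + "j"
= rev("wjry") + "b" + "c" + "j"
= rev("jry") + "w" + "b" + "c" + "j"
= rev("ry") + "j" + "w" + "b" + "c" + "j"
= rev("y") + "r" + "j" + "w" + "b" + "c" + "j"
= "y" + "r" + "j" + "w" + "b" + "c" + "j"
= "yrjwbcj"


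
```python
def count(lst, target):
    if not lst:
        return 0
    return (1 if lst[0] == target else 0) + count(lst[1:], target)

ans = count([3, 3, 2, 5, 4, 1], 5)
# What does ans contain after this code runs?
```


count([3, 3, 2, 5, 4, 1], 5)
lst[0]=3 != 5: 0 + count([3, 2, 5, 4, 1], 5)
lst[0]=3 != 5: 0 + count([2, 5, 4, 1], 5)
lst[0]=2 != 5: 0 + count([5, 4, 1], 5)
lst[0]=5 == 5: 1 + count([4, 1], 5)
lst[0]=4 != 5: 0 + count([1], 5)
lst[0]=1 != 5: 0 + count([], 5)
= 1


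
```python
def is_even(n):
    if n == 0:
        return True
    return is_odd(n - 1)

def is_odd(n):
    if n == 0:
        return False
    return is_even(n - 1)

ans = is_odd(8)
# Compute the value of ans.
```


is_odd(8)
= is_even(7)
= is_odd(6)
= is_even(5)
= is_odd(4)
= is_even(3)
= is_odd(2)
= is_even(1)
= is_odd(0)
n == 0: return False
= False


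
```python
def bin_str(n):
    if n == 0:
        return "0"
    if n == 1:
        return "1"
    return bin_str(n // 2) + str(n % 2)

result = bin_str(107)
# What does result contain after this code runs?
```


bin_str(107)
= bin_str(53) + "1"
= bin_str(26) + "1" + "1"
= bin_str(13) + "0" + "1" + "1"
= bin_str(6) + "1" + "0" + "1" + "1"
= bin_str(3) + "0" + "1" + "0" + "1" + "1"
= bin_str(1) + "1" + "0" + "1" + "0" + "1" + "1"
= "1" + "1" + "0" + "1" + "0" + "1" + "1"
= "1101011"


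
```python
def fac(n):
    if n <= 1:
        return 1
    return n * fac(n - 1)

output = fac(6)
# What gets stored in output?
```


fac(6)
= 6 * fac(5)
= 6 * 5 * fac(4)
= 6 * 5 * 4 * fac(3)
= 6 * 5 * 4 * 3 * fac(2)
= 6 * 5 * 4 * 3 * 2 * fac(1)
= 6 * 5 * 4 * 3 * 2 * 1
= 720


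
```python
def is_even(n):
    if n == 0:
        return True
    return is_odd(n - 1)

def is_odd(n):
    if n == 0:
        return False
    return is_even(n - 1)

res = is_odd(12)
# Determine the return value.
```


is_odd(12)
= is_even(11)
= is_odd(10)
= is_even(9)
= is_odd(8)
= is_even(7)
= is_odd(6)
= is_even(5)
= is_odd(4)
= is_even(3)
= is_odd(2)
= is_even(1)
= is_odd(0)
n == 0: return False
= False


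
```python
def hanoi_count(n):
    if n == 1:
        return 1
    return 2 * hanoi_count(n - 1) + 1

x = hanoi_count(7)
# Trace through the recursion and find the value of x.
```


hanoi_count(7)
= 2 * hanoi_count(6) + 1
= 2 * (2 * hanoi_count(5) + 1) + 1
= 2 * (2 * (2 * hanoi_count(4) + 1) + 1) + 1
= 2 * (2 * (2 * (2 * hanoi_count(3) + 1) + 1) + 1) + 1
= 2 * (2 * (2 * (2 * (2 * hanoi_count(2) + 1) + 1) + 1) + 1) + 1
= 2 * (2 * (2 * (2 * (2 * (2 * hanoi_count(1) + 1) + 1) + 1) + 1) + 1) + 1
Now compute bottom-up:
hanoi_count(1) = 1
hanoi_count(2) = 2 * 1 + 1 = 3
hanoi_count(3) = 2 * 3 + 1 = 7
hanoi_count(4) = 2 * 7 + 1 = 15
hanoi_count(5) = 2 * 15 + 1 = 31
hanoi_count(6) = 2 * 31 + 1 = 63
hanoi_count(7) = 2 * 63 + 1 = 127
= 127


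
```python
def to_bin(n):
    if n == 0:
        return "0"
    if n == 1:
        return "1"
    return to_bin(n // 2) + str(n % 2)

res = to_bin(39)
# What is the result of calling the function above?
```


to_bin(39)
= to_bin(19) + "1"
= to_bin(9) + "1" + "1"
= to_bin(4) + "1" + "1" + "1"
= to_bin(2) + "0" + "1" + "1" + "1"
= to_bin(1) + "0" + "0" + "1" + "1" + "1"
= "1" + "0" + "0" + "1" + "1" + "1"
= "100111"


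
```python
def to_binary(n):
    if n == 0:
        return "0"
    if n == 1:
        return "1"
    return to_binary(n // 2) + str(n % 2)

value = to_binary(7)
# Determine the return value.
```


to_binary(7)
= to_binary(3) + "1"
= to_binary(1) + "1" + "1"
= "1" + "1" + "1"
= "111"


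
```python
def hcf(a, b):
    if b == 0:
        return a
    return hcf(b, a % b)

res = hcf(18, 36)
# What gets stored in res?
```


hcf(18, 36)
= hcf(36, 18 % 36) = hcf(36, 18)
= hcf(18, 36 % 18) = hcf(18, 0)
b == 0, return a = 18


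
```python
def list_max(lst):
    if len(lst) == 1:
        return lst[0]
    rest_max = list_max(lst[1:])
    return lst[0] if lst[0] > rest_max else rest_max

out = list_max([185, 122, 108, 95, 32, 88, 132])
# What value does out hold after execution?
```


list_max([185, 122, 108, 95, 32, 88, 132])
= compare 185 with list_max([122, 108, 95, 32, 88, 132])
= compare 122 with list_max([108, 95, 32, 88, 132])
= compare 108 with list_max([95, 32, 88, 132])
= compare 95 with list_max([32, 88, 132])
= compare 32 with list_max([88, 132])
= compare 88 with list_max([132])
Base: list_max([132]) = 132
compare 88 with 132: max = 132
compare 32 with 132: max = 132
compare 95 with 132: max = 132
compare 108 with 132: max = 132
compare 122 with 132: max = 132
compare 185 with 132: max = 185
= 185


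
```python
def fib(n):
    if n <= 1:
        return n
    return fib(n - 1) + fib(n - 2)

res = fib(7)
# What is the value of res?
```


fib(7)
= fib(6) + fib(5)
= (fib(5) + fib(4)) + fib(5)
Computing bottom-up: fib(0)=0, fib(1)=1, fib(2)=1, fib(3)=2, fib(4)=3, fib(5)=5, fib(6)=8, fib(7)=13
= 13


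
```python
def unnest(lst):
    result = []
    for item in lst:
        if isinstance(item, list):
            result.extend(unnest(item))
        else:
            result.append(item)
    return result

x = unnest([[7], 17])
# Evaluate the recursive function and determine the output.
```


unnest([[7], 17])
Processing each element:
  [7] is a list -> unnest recursively -> [7]
  17 is not a list -> append 17
= [7, 17]


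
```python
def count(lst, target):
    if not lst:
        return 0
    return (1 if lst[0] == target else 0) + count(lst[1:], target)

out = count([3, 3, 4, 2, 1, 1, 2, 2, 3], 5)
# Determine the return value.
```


count([3, 3, 4, 2, 1, 1, 2, 2, 3], 5)
lst[0]=3 != 5: 0 + count([3, 4, 2, 1, 1, 2, 2, 3], 5)
lst[0]=3 != 5: 0 + count([4, 2, 1, 1, 2, 2, 3], 5)
lst[0]=4 != 5: 0 + count([2, 1, 1, 2, 2, 3], 5)
lst[0]=2 != 5: 0 + count([1, 1, 2, 2, 3], 5)
lst[0]=1 != 5: 0 + count([1, 2, 2, 3], 5)
lst[0]=1 != 5: 0 + count([2, 2, 3], 5)
lst[0]=2 != 5: 0 + count([2, 3], 5)
lst[0]=2 != 5: 0 + count([3], 5)
lst[0]=3 != 5: 0 + count([], 5)
= 0


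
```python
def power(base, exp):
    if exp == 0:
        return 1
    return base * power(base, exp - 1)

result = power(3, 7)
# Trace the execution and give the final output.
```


power(3, 7)
= 3 * power(3, 6)
= 3 * 3 * power(3, 5)
= 3 * 3 * 3 * power(3, 4)
= 3 * 3 * 3 * 3 * power(3, 3)
= 3 * 3 * 3 * 3 * 3 * power(3, 2)
= 3 * 3 * 3 * 3 * 3 * 3 * power(3, 1)
= 3 * 3 * 3 * 3 * 3 * 3 * 3 * power(3, 0)
= 3 * 3 * 3 * 3 * 3 * 3 * 3 * 1
= 2187


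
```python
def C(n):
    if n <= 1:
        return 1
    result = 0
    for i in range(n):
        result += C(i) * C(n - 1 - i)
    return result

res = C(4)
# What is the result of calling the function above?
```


C(4)
= sum of C(i) * C(4-1-i) for i in 0..3
First compute sub-values bottom-up:
  C(0) = 1, C(1) = 1
  C(2) = 1*1 + 1*1 = 2
  C(3) = 1*2 + 1*1 + 2*1 = 5
Now C(4):
  C(0)*C(3) = 1*5 = 5
  C(1)*C(2) = 1*2 = 2
  C(2)*C(1) = 2*1 = 2
  C(3)*C(0) = 5*1 = 5
= 5 + 2 + 2 + 5
= 14


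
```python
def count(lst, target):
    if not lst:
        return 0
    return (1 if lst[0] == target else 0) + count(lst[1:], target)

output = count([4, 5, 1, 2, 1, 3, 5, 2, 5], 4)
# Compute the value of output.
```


count([4, 5, 1, 2, 1, 3, 5, 2, 5], 4)
lst[0]=4 == 4: 1 + count([5, 1, 2, 1, 3, 5, 2, 5], 4)
lst[0]=5 != 4: 0 + count([1, 2, 1, 3, 5, 2, 5], 4)
lst[0]=1 != 4: 0 + count([2, 1, 3, 5, 2, 5], 4)
lst[0]=2 != 4: 0 + count([1, 3, 5, 2, 5], 4)
lst[0]=1 != 4: 0 + count([3, 5, 2, 5], 4)
lst[0]=3 != 4: 0 + count([5, 2, 5], 4)
lst[0]=5 != 4: 0 + count([2, 5], 4)
lst[0]=2 != 4: 0 + count([5], 4)
lst[0]=5 != 4: 0 + count([], 4)
= 1


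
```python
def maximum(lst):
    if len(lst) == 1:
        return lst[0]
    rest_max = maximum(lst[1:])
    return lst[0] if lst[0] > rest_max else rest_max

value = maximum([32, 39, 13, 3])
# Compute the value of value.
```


maximum([32, 39, 13, 3])
= compare 32 with maximum([39, 13, 3])
= compare 39 with maximum([13, 3])
= compare 13 with maximum([3])
Base: maximum([3]) = 3
compare 13 with 3: max = 13
compare 39 with 13: max = 39
compare 32 with 39: max = 39
= 39


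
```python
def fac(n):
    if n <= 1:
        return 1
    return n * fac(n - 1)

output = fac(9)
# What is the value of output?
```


fac(9)
= 9 * fac(8)
= 9 * 8 * fac(7)
= 9 * 8 * 7 * fac(6)
= 9 * 8 * 7 * 6 * fac(5)
= 9 * 8 * 7 * 6 * 5 * fac(4)
= 9 * 8 * 7 * 6 * 5 * 4 * fac(3)
= 9 * 8 * 7 * 6 * 5 * 4 * 3 * fac(2)
= 9 * 8 * 7 * 6 * 5 * 4 * 3 * 2 * fac(1)
= 9 * 8 * 7 * 6 * 5 * 4 * 3 * 2 * 1
= 362880


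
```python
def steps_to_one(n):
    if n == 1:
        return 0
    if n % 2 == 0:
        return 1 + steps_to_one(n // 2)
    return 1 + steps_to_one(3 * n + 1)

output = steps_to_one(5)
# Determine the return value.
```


steps_to_one(5)
5 is odd -> 3*5+1 = 16 -> steps_to_one(16)
16 is even -> steps_to_one(8)
8 is even -> steps_to_one(4)
4 is even -> steps_to_one(2)
2 is even -> steps_to_one(1)
Reached 1 after 5 steps
= 5


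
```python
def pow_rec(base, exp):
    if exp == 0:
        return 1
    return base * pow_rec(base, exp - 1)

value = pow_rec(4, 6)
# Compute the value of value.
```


pow_rec(4, 6)
= 4 * pow_rec(4, 5)
= 4 * 4 * pow_rec(4, 4)
= 4 * 4 * 4 * pow_rec(4, 3)
= 4 * 4 * 4 * 4 * pow_rec(4, 2)
= 4 * 4 * 4 * 4 * 4 * pow_rec(4, 1)
= 4 * 4 * 4 * 4 * 4 * 4 * pow_rec(4, 0)
= 4 * 4 * 4 * 4 * 4 * 4 * 1
= 4096


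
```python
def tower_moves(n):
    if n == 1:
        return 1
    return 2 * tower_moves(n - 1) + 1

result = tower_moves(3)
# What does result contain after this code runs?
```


tower_moves(3)
= 2 * tower_moves(2) + 1
= 2 * (2 * tower_moves(1) + 1) + 1
Now compute bottom-up:
tower_moves(1) = 1
tower_moves(2) = 2 * 1 + 1 = 3
tower_moves(3) = 2 * 3 + 1 = 7
= 7


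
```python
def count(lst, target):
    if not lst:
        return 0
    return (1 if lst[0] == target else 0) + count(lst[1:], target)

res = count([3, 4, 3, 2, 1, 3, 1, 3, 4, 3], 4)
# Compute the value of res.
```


count([3, 4, 3, 2, 1, 3, 1, 3, 4, 3], 4)
lst[0]=3 != 4: 0 + count([4, 3, 2, 1, 3, 1, 3, 4, 3], 4)
lst[0]=4 == 4: 1 + count([3, 2, 1, 3, 1, 3, 4, 3], 4)
lst[0]=3 != 4: 0 + count([2, 1, 3, 1, 3, 4, 3], 4)
lst[0]=2 != 4: 0 + count([1, 3, 1, 3, 4, 3], 4)
lst[0]=1 != 4: 0 + count([3, 1, 3, 4, 3], 4)
lst[0]=3 != 4: 0 + count([1, 3, 4, 3], 4)
lst[0]=1 != 4: 0 + count([3, 4, 3], 4)
lst[0]=3 != 4: 0 + count([4, 3], 4)
lst[0]=4 == 4: 1 + count([3], 4)
lst[0]=3 != 4: 0 + count([], 4)
= 2


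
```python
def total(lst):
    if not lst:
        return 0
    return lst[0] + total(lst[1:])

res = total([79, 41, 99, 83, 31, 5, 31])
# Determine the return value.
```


total([79, 41, 99, 83, 31, 5, 31])
= 79 + total([41, 99, 83, 31, 5, 31])
= 79 + 41 + total([99, 83, 31, 5, 31])
= 79 + 41 + 99 + total([83, 31, 5, 31])
= 79 + 41 + 99 + 83 + total([31, 5, 31])
= 79 + 41 + 99 + 83 + 31 + total([5, 31])
= 79 + 41 + 99 + 83 + 31 + 5 + total([31])
= 79 + 41 + 99 + 83 + 31 + 5 + 31 + total([])
= 79 + 41 + 99 + 83 + 31 + 5 + 31 + 0
= 369


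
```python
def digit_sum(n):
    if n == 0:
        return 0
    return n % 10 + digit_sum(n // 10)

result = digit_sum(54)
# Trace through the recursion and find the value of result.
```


digit_sum(54)
= 4 + digit_sum(5)
= 4 + 5 + digit_sum(0)
= 4 + 5 + 0
= 9


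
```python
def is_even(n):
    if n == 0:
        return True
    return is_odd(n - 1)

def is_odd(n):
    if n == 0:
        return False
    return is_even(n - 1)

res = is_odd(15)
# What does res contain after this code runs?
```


is_odd(15)
= is_even(14)
= is_odd(13)
= is_even(12)
= is_odd(11)
= is_even(10)
= is_odd(9)
= is_even(8)
= is_odd(7)
= is_even(6)
= is_odd(5)
= is_even(4)
= is_odd(3)
= is_even(2)
= is_odd(1)
= is_even(0)
n == 0: return True
= True


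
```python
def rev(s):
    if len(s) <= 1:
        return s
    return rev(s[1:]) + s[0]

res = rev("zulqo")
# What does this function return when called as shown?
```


rev("zulqo")
= rev("ulqo") + "z"
= rev("lqo") + "u" + "z"
= rev("qo") + "l" + "u" + "z"
= rev("o") + "q" + "l" + "u" + "z"
= "o" + "q" + "l" + "u" + "z"
= "oqluz"


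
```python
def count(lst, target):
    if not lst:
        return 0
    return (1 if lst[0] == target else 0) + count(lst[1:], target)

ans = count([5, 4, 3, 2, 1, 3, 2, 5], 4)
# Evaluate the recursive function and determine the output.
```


count([5, 4, 3, 2, 1, 3, 2, 5], 4)
lst[0]=5 != 4: 0 + count([4, 3, 2, 1, 3, 2, 5], 4)
lst[0]=4 == 4: 1 + count([3, 2, 1, 3, 2, 5], 4)
lst[0]=3 != 4: 0 + count([2, 1, 3, 2, 5], 4)
lst[0]=2 != 4: 0 + count([1, 3, 2, 5], 4)
lst[0]=1 != 4: 0 + count([3, 2, 5], 4)
lst[0]=3 != 4: 0 + count([2, 5], 4)
lst[0]=2 != 4: 0 + count([5], 4)
lst[0]=5 != 4: 0 + count([], 4)
= 1


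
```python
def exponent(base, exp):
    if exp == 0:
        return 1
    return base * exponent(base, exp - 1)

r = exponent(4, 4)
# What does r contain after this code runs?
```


exponent(4, 4)
= 4 * exponent(4, 3)
= 4 * 4 * exponent(4, 2)
= 4 * 4 * 4 * exponent(4, 1)
= 4 * 4 * 4 * 4 * exponent(4, 0)
= 4 * 4 * 4 * 4 * 1
= 256


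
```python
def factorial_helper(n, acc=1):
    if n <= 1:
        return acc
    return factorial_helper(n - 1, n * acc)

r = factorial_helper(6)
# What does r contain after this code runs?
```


factorial_helper(6, 1)
= factorial_helper(5, 6 * 1) = factorial_helper(5, 6)
= factorial_helper(4, 5 * 6) = factorial_helper(4, 30)
= factorial_helper(3, 4 * 30) = factorial_helper(3, 120)
= factorial_helper(2, 3 * 120) = factorial_helper(2, 360)
= factorial_helper(1, 2 * 360) = factorial_helper(1, 720)
n <= 1, return acc = 720


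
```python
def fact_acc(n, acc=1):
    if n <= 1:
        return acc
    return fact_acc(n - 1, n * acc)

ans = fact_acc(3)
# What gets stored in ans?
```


fact_acc(3, 1)
= fact_acc(2, 3 * 1) = fact_acc(2, 3)
= fact_acc(1, 2 * 3) = fact_acc(1, 6)
n <= 1, return acc = 6


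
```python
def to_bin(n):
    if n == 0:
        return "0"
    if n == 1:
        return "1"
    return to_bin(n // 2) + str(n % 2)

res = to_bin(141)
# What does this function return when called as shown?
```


to_bin(141)
= to_bin(70) + "1"
= to_bin(35) + "0" + "1"
= to_bin(17) + "1" + "0" + "1"
= to_bin(8) + "1" + "1" + "0" + "1"
= to_bin(4) + "0" + "1" + "1" + "0" + "1"
= to_bin(2) + "0" + "0" + "1" + "1" + "0" + "1"
= to_bin(1) + "0" + "0" + "0" + "1" + "1" + "0" + "1"
= "1" + "0" + "0" + "0" + "1" + "1" + "0" + "1"
= "10001101"


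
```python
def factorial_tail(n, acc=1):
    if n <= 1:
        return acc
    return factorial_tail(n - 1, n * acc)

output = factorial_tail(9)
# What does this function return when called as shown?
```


factorial_tail(9, 1)
= factorial_tail(8, 9 * 1) = factorial_tail(8, 9)
= factorial_tail(7, 8 * 9) = factorial_tail(7, 72)
= factorial_tail(6, 7 * 72) = factorial_tail(6, 504)
= factorial_tail(5, 6 * 504) = factorial_tail(5, 3024)
= factorial_tail(4, 5 * 3024) = factorial_tail(4, 15120)
= factorial_tail(3, 4 * 15120) = factorial_tail(3, 60480)
= factorial_tail(2, 3 * 60480) = factorial_tail(2, 181440)
= factorial_tail(1, 2 * 181440) = factorial_tail(1, 362880)
n <= 1, return acc = 362880


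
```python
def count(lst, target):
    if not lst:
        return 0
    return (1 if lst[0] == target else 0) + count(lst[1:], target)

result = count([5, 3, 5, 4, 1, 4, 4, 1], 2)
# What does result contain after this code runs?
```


count([5, 3, 5, 4, 1, 4, 4, 1], 2)
lst[0]=5 != 2: 0 + count([3, 5, 4, 1, 4, 4, 1], 2)
lst[0]=3 != 2: 0 + count([5, 4, 1, 4, 4, 1], 2)
lst[0]=5 != 2: 0 + count([4, 1, 4, 4, 1], 2)
lst[0]=4 != 2: 0 + count([1, 4, 4, 1], 2)
lst[0]=1 != 2: 0 + count([4, 4, 1], 2)
lst[0]=4 != 2: 0 + count([4, 1], 2)
lst[0]=4 != 2: 0 + count([1], 2)
lst[0]=1 != 2: 0 + count([], 2)
= 0


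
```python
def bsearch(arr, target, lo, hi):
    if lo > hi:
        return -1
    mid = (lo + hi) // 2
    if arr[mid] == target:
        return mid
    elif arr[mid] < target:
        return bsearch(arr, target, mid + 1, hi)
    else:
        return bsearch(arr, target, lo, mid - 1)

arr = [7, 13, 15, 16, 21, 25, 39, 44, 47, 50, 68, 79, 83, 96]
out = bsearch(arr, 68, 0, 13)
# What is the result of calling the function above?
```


bsearch(arr, 68, 0, 13)
lo=0, hi=13, mid=6, arr[mid]=39
39 < 68, search right half
lo=7, hi=13, mid=10, arr[mid]=68
arr[10] == 68, found at index 10
= 10


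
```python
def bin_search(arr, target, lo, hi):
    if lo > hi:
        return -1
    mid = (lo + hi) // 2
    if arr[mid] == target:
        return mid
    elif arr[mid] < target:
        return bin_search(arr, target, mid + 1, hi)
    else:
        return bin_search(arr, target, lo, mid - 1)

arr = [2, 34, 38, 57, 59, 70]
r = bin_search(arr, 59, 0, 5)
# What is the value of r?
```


bin_search(arr, 59, 0, 5)
lo=0, hi=5, mid=2, arr[mid]=38
38 < 59, search right half
lo=3, hi=5, mid=4, arr[mid]=59
arr[4] == 59, found at index 4
= 4


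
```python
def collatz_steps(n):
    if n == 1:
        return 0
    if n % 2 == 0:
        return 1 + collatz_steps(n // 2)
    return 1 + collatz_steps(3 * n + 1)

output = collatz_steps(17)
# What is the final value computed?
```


collatz_steps(17)
17 is odd -> 3*17+1 = 52 -> collatz_steps(52)
52 is even -> collatz_steps(26)
26 is even -> collatz_steps(13)
13 is odd -> 3*13+1 = 40 -> collatz_steps(40)
40 is even -> collatz_steps(20)
20 is even -> collatz_steps(10)
10 is even -> collatz_steps(5)
5 is odd -> 3*5+1 = 16 -> collatz_steps(16)
16 is even -> collatz_steps(8)
8 is even -> collatz_steps(4)
4 is even -> collatz_steps(2)
2 is even -> collatz_steps(1)
Reached 1 after 12 steps
= 12


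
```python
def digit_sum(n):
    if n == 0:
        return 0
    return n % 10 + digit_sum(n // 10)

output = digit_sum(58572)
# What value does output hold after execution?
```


digit_sum(58572)
= 2 + digit_sum(5857)
= 2 + 7 + digit_sum(585)
= 2 + 7 + 5 + digit_sum(58)
= 2 + 7 + 5 + 8 + digit_sum(5)
= 2 + 7 + 5 + 8 + 5 + digit_sum(0)
= 2 + 7 + 5 + 8 + 5 + 0
= 27


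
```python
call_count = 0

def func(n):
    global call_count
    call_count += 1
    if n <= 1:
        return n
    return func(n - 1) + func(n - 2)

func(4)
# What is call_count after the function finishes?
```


func(4) calls func(3) and func(2); each non-base call branches into two more.
Let C(k) = total number of calls made by func(k), including the call to func(k) itself.
Base cases: C(0) = 1, C(1) = 1
Recurrence: C(k) = 1 + C(k-1) + C(k-2)
  C(2) = 1 + C(1) + C(0) = 1 + 1 + 1 = 3
  C(3) = 1 + C(2) + C(1) = 1 + 3 + 1 = 5
  C(4) = 1 + C(3) + C(2) = 1 + 5 + 3 = 9
Total calls = C(4) = 9


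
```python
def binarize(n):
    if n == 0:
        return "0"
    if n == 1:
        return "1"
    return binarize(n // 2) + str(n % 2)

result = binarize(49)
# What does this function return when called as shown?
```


binarize(49)
= binarize(24) + "1"
= binarize(12) + "0" + "1"
= binarize(6) + "0" + "0" + "1"
= binarize(3) + "0" + "0" + "0" + "1"
= binarize(1) + "1" + "0" + "0" + "0" + "1"
= "1" + "1" + "0" + "0" + "0" + "1"
= "110001"


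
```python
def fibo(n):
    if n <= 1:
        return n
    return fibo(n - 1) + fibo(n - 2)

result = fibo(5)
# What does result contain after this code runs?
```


fibo(5)
= fibo(4) + fibo(3)
= (fibo(3) + fibo(2)) + fibo(3)
Computing bottom-up: fibo(0)=0, fibo(1)=1, fibo(2)=1, fibo(3)=2, fibo(4)=3, fibo(5)=5
= 5


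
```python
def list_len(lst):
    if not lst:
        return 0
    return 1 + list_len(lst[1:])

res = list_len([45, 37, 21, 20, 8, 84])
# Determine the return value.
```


list_len([45, 37, 21, 20, 8, 84])
= 1 + list_len([37, 21, 20, 8, 84])
= 1 + 1 + list_len([21, 20, 8, 84])
= 1 + 1 + 1 + list_len([20, 8, 84])
= 1 + 1 + 1 + 1 + list_len([8, 84])
= 1 + 1 + 1 + 1 + 1 + list_len([84])
= 1 + 1 + 1 + 1 + 1 + 1 + list_len([])
= 1 + 1 + 1 + 1 + 1 + 1 + 0
= 6


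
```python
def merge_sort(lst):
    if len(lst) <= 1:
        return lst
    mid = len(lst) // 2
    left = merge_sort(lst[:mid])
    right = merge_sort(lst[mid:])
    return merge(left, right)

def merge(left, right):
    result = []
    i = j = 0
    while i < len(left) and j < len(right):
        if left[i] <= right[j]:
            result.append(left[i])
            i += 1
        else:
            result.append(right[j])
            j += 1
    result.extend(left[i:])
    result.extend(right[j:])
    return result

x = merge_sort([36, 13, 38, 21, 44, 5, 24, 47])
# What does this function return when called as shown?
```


merge_sort([36, 13, 38, 21, 44, 5, 24, 47])
Split into [36, 13, 38, 21] and [44, 5, 24, 47]
Left sorted: [13, 21, 36, 38]
Right sorted: [5, 24, 44, 47]
Merge [13, 21, 36, 38] and [5, 24, 44, 47]
= [5, 13, 21, 24, 36, 38, 44, 47]


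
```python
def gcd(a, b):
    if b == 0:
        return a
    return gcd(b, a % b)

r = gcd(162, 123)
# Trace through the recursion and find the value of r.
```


gcd(162, 123)
= gcd(123, 162 % 123) = gcd(123, 39)
= gcd(39, 123 % 39) = gcd(39, 6)
= gcd(6, 39 % 6) = gcd(6, 3)
= gcd(3, 6 % 3) = gcd(3, 0)
b == 0, return a = 3


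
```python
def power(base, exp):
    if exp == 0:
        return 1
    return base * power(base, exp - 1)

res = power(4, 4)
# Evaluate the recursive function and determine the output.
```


power(4, 4)
= 4 * power(4, 3)
= 4 * 4 * power(4, 2)
= 4 * 4 * 4 * power(4, 1)
= 4 * 4 * 4 * 4 * power(4, 0)
= 4 * 4 * 4 * 4 * 1
= 256


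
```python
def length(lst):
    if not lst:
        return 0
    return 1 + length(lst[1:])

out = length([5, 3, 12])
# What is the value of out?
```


length([5, 3, 12])
= 1 + length([3, 12])
= 1 + 1 + length([12])
= 1 + 1 + 1 + length([])
= 1 + 1 + 1 + 0
= 3


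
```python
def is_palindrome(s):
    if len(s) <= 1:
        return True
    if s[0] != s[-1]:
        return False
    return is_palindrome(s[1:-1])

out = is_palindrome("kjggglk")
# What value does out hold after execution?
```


is_palindrome("kjggglk")
"kjggglk": s[0]='k' == s[-1]='k' -> is_palindrome("jgggl")
"jgggl": s[0]='j' != s[-1]='l' -> False
= False


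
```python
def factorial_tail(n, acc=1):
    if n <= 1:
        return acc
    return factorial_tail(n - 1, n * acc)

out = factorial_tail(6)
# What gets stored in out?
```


factorial_tail(6, 1)
= factorial_tail(5, 6 * 1) = factorial_tail(5, 6)
= factorial_tail(4, 5 * 6) = factorial_tail(4, 30)
= factorial_tail(3, 4 * 30) = factorial_tail(3, 120)
= factorial_tail(2, 3 * 120) = factorial_tail(2, 360)
= factorial_tail(1, 2 * 360) = factorial_tail(1, 720)
n <= 1, return acc = 720


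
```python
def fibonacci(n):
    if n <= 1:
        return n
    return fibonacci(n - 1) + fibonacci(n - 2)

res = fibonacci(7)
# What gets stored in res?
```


fibonacci(7)
= fibonacci(6) + fibonacci(5)
= (fibonacci(5) + fibonacci(4)) + fibonacci(5)
Computing bottom-up: fibonacci(0)=0, fibonacci(1)=1, fibonacci(2)=1, fibonacci(3)=2, fibonacci(4)=3, fibonacci(5)=5, fibonacci(6)=8, fibonacci(7)=13
= 13


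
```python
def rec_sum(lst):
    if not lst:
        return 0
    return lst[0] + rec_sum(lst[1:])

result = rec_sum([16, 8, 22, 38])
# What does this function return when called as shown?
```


rec_sum([16, 8, 22, 38])
= 16 + rec_sum([8, 22, 38])
= 16 + 8 + rec_sum([22, 38])
= 16 + 8 + 22 + rec_sum([38])
= 16 + 8 + 22 + 38 + rec_sum([])
= 16 + 8 + 22 + 38 + 0
= 84


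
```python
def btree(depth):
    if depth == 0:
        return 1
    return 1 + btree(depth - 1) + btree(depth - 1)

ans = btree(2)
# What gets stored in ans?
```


btree(2)
= 1 + btree(1) + btree(1)
= 1 + 2 * btree(1)
btree(k) = 2^(k+1) - 1
btree(0) = 1
btree(1) = 3
btree(2) = 7
btree(2) = 2^3 - 1 = 7


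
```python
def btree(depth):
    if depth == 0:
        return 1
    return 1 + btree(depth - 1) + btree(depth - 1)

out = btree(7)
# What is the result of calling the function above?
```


btree(7)
= 1 + btree(6) + btree(6)
= 1 + 2 * btree(6)
btree(k) = 2^(k+1) - 1
btree(0) = 1
btree(1) = 3
btree(2) = 7
btree(3) = 15
btree(4) = 31
btree(7) = 2^8 - 1 = 255


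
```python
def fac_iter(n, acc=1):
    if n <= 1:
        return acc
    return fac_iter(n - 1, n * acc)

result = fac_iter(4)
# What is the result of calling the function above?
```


fac_iter(4, 1)
= fac_iter(3, 4 * 1) = fac_iter(3, 4)
= fac_iter(2, 3 * 4) = fac_iter(2, 12)
= fac_iter(1, 2 * 12) = fac_iter(1, 24)
n <= 1, return acc = 24


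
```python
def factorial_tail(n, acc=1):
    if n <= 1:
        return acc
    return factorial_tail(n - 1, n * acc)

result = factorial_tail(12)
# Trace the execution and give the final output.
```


factorial_tail(12, 1)
= factorial_tail(11, 12 * 1) = factorial_tail(11, 12)
= factorial_tail(10, 11 * 12) = factorial_tail(10, 132)
= factorial_tail(9, 10 * 132) = factorial_tail(9, 1320)
= factorial_tail(8, 9 * 1320) = factorial_tail(8, 11880)
= factorial_tail(7, 8 * 11880) = factorial_tail(7, 95040)
= factorial_tail(6, 7 * 95040) = factorial_tail(6, 665280)
= factorial_tail(5, 6 * 665280) = factorial_tail(5, 3991680)
= factorial_tail(4, 5 * 3991680) = factorial_tail(4, 19958400)
= factorial_tail(3, 4 * 19958400) = factorial_tail(3, 79833600)
= factorial_tail(2, 3 * 79833600) = factorial_tail(2, 239500800)
= factorial_tail(1, 2 * 239500800) = factorial_tail(1, 479001600)
n <= 1, return acc = 479001600


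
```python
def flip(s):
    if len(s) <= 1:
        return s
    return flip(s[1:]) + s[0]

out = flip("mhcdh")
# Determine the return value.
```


flip("mhcdh")
= flip("hcdh") + "m"
= flip("cdh") + "h" + "m"
= flip("dh") + "c" + "h" + "m"
= flip("h") + "d" + "c" + "h" + "m"
= "h" + "d" + "c" + "h" + "m"
= "hdchm"


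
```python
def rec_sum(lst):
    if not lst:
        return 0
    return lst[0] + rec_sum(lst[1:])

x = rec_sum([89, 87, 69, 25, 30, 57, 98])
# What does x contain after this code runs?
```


rec_sum([89, 87, 69, 25, 30, 57, 98])
= 89 + rec_sum([87, 69, 25, 30, 57, 98])
= 89 + 87 + rec_sum([69, 25, 30, 57, 98])
= 89 + 87 + 69 + rec_sum([25, 30, 57, 98])
= 89 + 87 + 69 + 25 + rec_sum([30, 57, 98])
= 89 + 87 + 69 + 25 + 30 + rec_sum([57, 98])
= 89 + 87 + 69 + 25 + 30 + 57 + rec_sum([98])
= 89 + 87 + 69 + 25 + 30 + 57 + 98 + rec_sum([])
= 89 + 87 + 69 + 25 + 30 + 57 + 98 + 0
= 455


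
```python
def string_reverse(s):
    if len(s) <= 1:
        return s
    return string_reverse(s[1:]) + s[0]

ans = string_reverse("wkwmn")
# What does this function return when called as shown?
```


string_reverse("wkwmn")
= string_reverse("kwmn") + "w"
= string_reverse("wmn") + "k" + "w"
= string_reverse("mn") + "w" + "k" + "w"
= string_reverse("n") + "m" + "w" + "k" + "w"
= "n" + "m" + "w" + "k" + "w"
= "nmwkw"


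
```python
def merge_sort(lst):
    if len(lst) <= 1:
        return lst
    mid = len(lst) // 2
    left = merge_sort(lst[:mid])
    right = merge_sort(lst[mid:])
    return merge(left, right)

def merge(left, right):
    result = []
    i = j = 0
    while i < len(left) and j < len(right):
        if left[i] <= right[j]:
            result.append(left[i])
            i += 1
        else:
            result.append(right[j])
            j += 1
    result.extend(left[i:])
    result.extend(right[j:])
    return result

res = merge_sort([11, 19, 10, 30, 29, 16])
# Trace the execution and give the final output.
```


merge_sort([11, 19, 10, 30, 29, 16])
Split into [11, 19, 10] and [30, 29, 16]
Left sorted: [10, 11, 19]
Right sorted: [16, 29, 30]
Merge [10, 11, 19] and [16, 29, 30]
= [10, 11, 16, 19, 29, 30]


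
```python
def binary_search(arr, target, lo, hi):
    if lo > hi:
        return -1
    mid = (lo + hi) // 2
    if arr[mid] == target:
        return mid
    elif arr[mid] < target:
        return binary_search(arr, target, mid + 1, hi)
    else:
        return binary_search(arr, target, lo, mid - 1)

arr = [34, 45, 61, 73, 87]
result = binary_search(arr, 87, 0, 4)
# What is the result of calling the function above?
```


binary_search(arr, 87, 0, 4)
lo=0, hi=4, mid=2, arr[mid]=61
61 < 87, search right half
lo=3, hi=4, mid=3, arr[mid]=73
73 < 87, search right half
lo=4, hi=4, mid=4, arr[mid]=87
arr[4] == 87, found at index 4
= 4


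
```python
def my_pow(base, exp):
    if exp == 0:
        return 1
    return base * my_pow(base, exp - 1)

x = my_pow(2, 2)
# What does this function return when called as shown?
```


my_pow(2, 2)
= 2 * my_pow(2, 1)
= 2 * 2 * my_pow(2, 0)
= 2 * 2 * 1
= 4


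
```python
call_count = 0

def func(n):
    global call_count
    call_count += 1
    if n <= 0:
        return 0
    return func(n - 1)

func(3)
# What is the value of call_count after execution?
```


func(3) calls func(2) calls ... calls func(0)
Total calls: 3 + 1 (for base case) = 4


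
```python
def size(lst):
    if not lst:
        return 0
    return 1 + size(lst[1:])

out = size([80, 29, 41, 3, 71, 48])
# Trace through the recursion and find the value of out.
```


size([80, 29, 41, 3, 71, 48])
= 1 + size([29, 41, 3, 71, 48])
= 1 + 1 + size([41, 3, 71, 48])
= 1 + 1 + 1 + size([3, 71, 48])
= 1 + 1 + 1 + 1 + size([71, 48])
= 1 + 1 + 1 + 1 + 1 + size([48])
= 1 + 1 + 1 + 1 + 1 + 1 + size([])
= 1 + 1 + 1 + 1 + 1 + 1 + 0
= 6
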